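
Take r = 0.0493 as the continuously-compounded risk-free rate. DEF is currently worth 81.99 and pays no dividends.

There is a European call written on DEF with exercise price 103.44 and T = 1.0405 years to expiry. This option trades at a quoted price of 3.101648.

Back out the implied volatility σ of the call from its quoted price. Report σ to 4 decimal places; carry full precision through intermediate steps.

sigma = 0.2465

At σ = 0.2465 the Black–Scholes value reproduces the quote:
σ√T = 0.2465·√1.0405 = 0.251442
d₁ = (ln(S/K) + (r+σ²/2)T) / (σ√T) = (ln(81.99/103.44) + (0.0493+0.2465²/2)·1.0405) / 0.251442 = (-0.232394 + 0.082908) / 0.251442 = -0.594516
d₂ = d₁ − σ√T = -0.594516 − 0.251442 = -0.845958
e^{−rT} = 0.949997
N(d₁) = 0.276084,  N(d₂) = 0.198788
V = S·N(d₁) − K·e^{−rT}·N(d₂) = 22.636100 − 19.534452 = 3.101648 (matching the quote); vega is positive throughout, so no other σ reproduces this price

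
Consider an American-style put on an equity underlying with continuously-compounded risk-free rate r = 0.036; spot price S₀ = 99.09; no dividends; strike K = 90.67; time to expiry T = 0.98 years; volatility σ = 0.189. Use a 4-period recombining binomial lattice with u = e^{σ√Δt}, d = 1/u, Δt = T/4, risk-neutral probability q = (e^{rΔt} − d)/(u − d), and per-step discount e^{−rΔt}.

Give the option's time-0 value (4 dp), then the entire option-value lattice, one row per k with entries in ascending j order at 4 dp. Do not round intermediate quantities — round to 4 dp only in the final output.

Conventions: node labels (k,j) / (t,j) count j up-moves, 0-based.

Δt=0.24500  u=1.09807  d=0.91069  q=0.52391  discount=0.99122
step 4 (expiry): payoffs max(K−S,0) = 22.5121 8.4887 0.0000 0.0000 0.0000
k=3: (k=3,j=0): S=74.8419, K−S=15.8281, hold=15.0319 ⇒ V=15.8281 exercise | (k=3,j=1): S=90.2405, K−S=0.4295, hold=4.0059 ⇒ V=4.0059 continue | (k=3,j=2): S=108.8073, K−S=0.0000, hold=0.0000 ⇒ V=0.0000 continue | (k=3,j=3): S=131.1943, K−S=0.0000, hold=0.0000 ⇒ V=0.0000 continue
k=2: (k=2,j=0): S=82.1813, K−S=8.4887, hold=9.5497 ⇒ V=9.5497 continue | (k=2,j=1): S=99.0900, K−S=0.0000, hold=1.8904 ⇒ V=1.8904 continue | (k=2,j=2): S=119.4776, K−S=0.0000, hold=0.0000 ⇒ V=0.0000 continue
k=1: (k=1,j=0): S=90.2405, K−S=0.4295, hold=5.4883 ⇒ V=5.4883 continue | (k=1,j=1): S=108.8073, K−S=0.0000, hold=0.8921 ⇒ V=0.8921 continue
k=0: (k=0,j=0): S=99.0900, K−S=0.0000, hold=3.0533 ⇒ V=3.0533 continue

price = 3.0533
tree:
3.0533
5.4883 0.8921
9.5497 1.8904 0.0000
15.8281 4.0059 0.0000 0.0000
22.5121 8.4887 0.0000 0.0000 0.0000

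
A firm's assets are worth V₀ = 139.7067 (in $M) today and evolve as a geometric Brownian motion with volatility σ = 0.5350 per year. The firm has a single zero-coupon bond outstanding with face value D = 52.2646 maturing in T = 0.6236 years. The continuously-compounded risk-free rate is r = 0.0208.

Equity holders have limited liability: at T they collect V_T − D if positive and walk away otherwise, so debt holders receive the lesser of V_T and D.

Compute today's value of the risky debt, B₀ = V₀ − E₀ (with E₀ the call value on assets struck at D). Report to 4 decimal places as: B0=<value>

B0=51.4824

Apply the equity-as-call identities (strike 52.2646, horizon 0.6236 years):
d₁ = [ln(V₀/D) + (r + σ²/2)T] / (σ√T)
   = [ln(139.7067/52.2646) + (0.0208 + 0.5·0.5350²)·0.6236] / (0.5350·√0.6236)
   = [0.983226 + 0.102216] / 0.422481 = 2.569211
d₂ = d₁ − σ√T = 2.569211 − 0.422481 = 2.146730
N(d₁) = 0.994903,  N(d₂) = 0.984093,  e^(−rT) = 0.987113
E₀ = V₀·N(d₁) − D·e^(−rT)·N(d₂)
   = 139.7067·0.994903 − 52.2646·0.987113·0.984093 = 88.224301
B₀ = V₀ − E₀ = 139.7067 − 88.224301 = 51.482399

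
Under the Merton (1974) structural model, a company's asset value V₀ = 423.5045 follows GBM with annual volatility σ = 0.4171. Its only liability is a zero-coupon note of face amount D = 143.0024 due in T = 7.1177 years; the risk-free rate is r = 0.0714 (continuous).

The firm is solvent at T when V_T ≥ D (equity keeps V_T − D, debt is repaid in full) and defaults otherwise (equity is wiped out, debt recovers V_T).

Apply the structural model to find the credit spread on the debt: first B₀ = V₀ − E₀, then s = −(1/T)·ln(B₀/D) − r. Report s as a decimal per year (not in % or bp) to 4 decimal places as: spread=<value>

spread=0.0110

With assets at 423.5045 and a single debt payment of 143.0024 at 7.1177 years:
d₁ = [ln(V₀/D) + (r + σ²/2)T] / (σ√T)
   = [ln(423.5045/143.0024) + (0.0714 + 0.5·0.4171²)·7.1177] / (0.4171·√7.1177)
   = [1.085703 + 1.127345] / 1.112782 = 1.988753
d₂ = d₁ − σ√T = 1.988753 − 1.112782 = 0.875971
N(d₁) = 0.976636,  N(d₂) = 0.809477,  e^(−rT) = 0.601575
E₀ = V₀·N(d₁) − D·e^(−rT)·N(d₂)
   = 423.5045·0.976636 − 143.0024·0.601575·0.809477 = 343.972999
B₀ = V₀ − E₀ = 423.5045 − 343.972999 = 79.531501
spread = −(1/T)·ln(B₀/D) − r = −(1/7.1177)·ln(79.531501/143.0024) − 0.0714 = 0.01102947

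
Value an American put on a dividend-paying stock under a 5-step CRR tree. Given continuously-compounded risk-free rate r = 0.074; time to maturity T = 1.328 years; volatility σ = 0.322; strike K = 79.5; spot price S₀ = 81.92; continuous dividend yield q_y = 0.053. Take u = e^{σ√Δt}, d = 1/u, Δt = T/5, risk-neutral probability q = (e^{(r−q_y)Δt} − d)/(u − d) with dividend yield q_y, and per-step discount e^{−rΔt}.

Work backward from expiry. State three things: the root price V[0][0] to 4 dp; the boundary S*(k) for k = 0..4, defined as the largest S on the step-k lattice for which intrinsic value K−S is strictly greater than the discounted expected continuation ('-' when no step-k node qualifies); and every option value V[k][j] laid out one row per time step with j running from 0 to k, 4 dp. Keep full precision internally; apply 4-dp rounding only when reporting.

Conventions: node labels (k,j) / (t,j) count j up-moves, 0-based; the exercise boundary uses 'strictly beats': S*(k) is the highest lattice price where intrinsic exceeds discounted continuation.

price = 9.7804
boundary = - - - 49.7944 58.7828
tree:
9.7804
14.7144 4.7437
21.3779 7.9752 1.3757
29.7056 13.0804 2.6743 0.0000
37.3197 20.7172 5.1987 0.0000 0.0000
43.7694 29.7056 10.1063 0.0000 0.0000 0.0000

Δt=0.26560  u=1.18051  d=0.84709  q=0.47538  discount=0.98054
step 5 (expiry): payoffs max(K−S,0) = 43.7694 29.7056 10.1063 0.0000 0.0000 0.0000
step 4: (k=4,j=0): S=42.1803, K−S=37.3197, hold=36.3620 ⇒ V=37.3197 exercise | (k=4,j=1): S=58.7828, K−S=20.7172, hold=19.9916 ⇒ V=20.7172 exercise | (k=4,j=2): S=81.9200, K−S=0.0000, hold=5.1987 ⇒ V=5.1987 continue | (k=4,j=3): S=114.1642, K−S=0.0000, hold=0.0000 ⇒ V=0.0000 continue | (k=4,j=4): S=159.0998, K−S=0.0000, hold=0.0000 ⇒ V=0.0000 continue  boundary S*=58.7828
step 3: (k=3,j=0): S=49.7944, K−S=29.7056, hold=28.8544 ⇒ V=29.7056 exercise | (k=3,j=1): S=69.3937, K−S=10.1063, hold=13.0804 ⇒ V=13.0804 continue | (k=3,j=2): S=96.7074, K−S=0.0000, hold=2.6743 ⇒ V=2.6743 continue | (k=3,j=3): S=134.7720, K−S=0.0000, hold=0.0000 ⇒ V=0.0000 continue  boundary S*=49.7944
step 2: (k=2,j=0): S=58.7828, K−S=20.7172, hold=21.3779 ⇒ V=21.3779 continue | (k=2,j=1): S=81.9200, K−S=0.0000, hold=7.9752 ⇒ V=7.9752 continue | (k=2,j=2): S=114.1642, K−S=0.0000, hold=1.3757 ⇒ V=1.3757 continue  boundary S*=-
step 1: (k=1,j=0): S=69.3937, K−S=10.1063, hold=14.7144 ⇒ V=14.7144 continue | (k=1,j=1): S=96.7074, K−S=0.0000, hold=4.7437 ⇒ V=4.7437 continue  boundary S*=-
step 0: (k=0,j=0): S=81.9200, K−S=0.0000, hold=9.7804 ⇒ V=9.7804 continue  boundary S*=-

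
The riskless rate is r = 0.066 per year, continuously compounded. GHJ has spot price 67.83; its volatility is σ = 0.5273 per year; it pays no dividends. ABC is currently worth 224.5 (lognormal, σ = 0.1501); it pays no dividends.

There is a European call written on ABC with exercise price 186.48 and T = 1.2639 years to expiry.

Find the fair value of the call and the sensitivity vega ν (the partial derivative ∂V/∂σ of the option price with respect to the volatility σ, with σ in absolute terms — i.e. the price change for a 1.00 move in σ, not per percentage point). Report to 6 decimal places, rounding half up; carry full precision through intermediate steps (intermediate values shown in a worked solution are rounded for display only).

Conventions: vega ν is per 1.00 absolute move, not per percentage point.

σ√T = 0.1501·√1.2639 = 0.168747
d₁ = (ln(S/K) + (r+σ²/2)T) / (σ√T) = (ln(224.5/186.48) + (0.066+0.1501²/2)·1.2639) / 0.168747 = (0.185552 + 0.097655) / 0.168747 = 1.678289
d₂ = d₁ − σ√T = 1.678289 − 0.168747 = 1.509542
e^{−rT} = 0.919967
N(d₁) = 0.953355,  N(d₂) = 0.934420
Call price V = S·N(d₁) − K·e^{−rT}·N(d₂) = 214.028129 − 160.304825 = 53.723304
φ(d₁) = (1/√(2π))·e^{−d₁²/2} = 0.097562
ν = S·φ(d₁)·√T = 24.623728

price = 53.723304
ν = 24.623728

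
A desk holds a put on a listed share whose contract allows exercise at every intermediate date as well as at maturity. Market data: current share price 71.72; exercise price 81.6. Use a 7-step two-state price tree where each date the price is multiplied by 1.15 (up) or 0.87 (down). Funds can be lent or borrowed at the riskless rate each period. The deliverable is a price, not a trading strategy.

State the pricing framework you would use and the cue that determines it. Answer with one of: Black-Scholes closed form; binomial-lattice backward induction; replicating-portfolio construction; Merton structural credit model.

framework: binomial-lattice backward induction

Key observation: the exercise right at every one of the 7 steps is what matters: each node needs max(81.6 − S, continuation), which only the stepwise tree valuation starting from spot 71.72 delivers.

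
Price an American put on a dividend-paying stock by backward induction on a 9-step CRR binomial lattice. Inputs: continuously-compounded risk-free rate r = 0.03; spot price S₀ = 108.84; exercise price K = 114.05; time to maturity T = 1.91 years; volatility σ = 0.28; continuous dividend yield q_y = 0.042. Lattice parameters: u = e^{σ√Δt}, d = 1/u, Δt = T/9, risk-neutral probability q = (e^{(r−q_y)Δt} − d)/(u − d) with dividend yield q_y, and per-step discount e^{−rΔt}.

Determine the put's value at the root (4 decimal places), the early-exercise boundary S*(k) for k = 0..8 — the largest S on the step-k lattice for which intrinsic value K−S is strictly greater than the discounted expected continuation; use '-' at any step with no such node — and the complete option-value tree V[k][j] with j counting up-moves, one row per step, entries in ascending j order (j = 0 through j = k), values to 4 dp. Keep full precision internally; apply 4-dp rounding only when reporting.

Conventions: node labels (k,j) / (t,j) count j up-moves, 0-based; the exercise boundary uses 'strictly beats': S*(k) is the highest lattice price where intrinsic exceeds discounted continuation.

price = 20.2744
boundary = - - - - - 57.1073 64.9698 73.9147 64.9698
tree:
20.2744
26.3793 13.3316
33.4175 18.4171 7.4984
41.1302 24.7550 11.1726 3.2543
49.1207 32.2464 16.2337 5.3384 0.8331
56.9427 40.5480 22.8705 8.6048 1.5468 0.0000
63.8536 49.0802 31.0150 13.5500 2.8719 0.0000 0.0000
69.9282 56.9427 40.1353 20.6529 5.3322 0.0000 0.0000 0.0000
75.2677 63.8536 49.0802 29.9813 9.9001 0.0000 0.0000 0.0000 0.0000
79.9610 69.9282 56.9427 40.1353 18.3814 0.0000 0.0000 0.0000 0.0000 0.0000

params: Δt=0.21222 u=1.13768 d=0.87898 q=0.45797 e^(-rΔt)=0.99365
t_9 payoffs: 79.9610 69.9282 56.9427 40.1353 18.3814 0.0000 0.0000 0.0000 0.0000 0.0000
t_8: node(8,0) S=38.7823 payoff=75.2677 vs cont=74.8880 → 75.2677 [stop]  node(8,1) S=50.1964 payoff=63.8536 vs cont=63.5752 → 63.8536 [stop]  node(8,2) S=64.9698 payoff=49.0802 vs cont=48.9329 → 49.0802 [stop]  node(8,3) S=84.0911 payoff=29.9589 vs cont=29.9813 → 29.9813 [wait]  node(8,4) S=108.8400 payoff=5.2100 vs cont=9.9001 → 9.9001 [wait]  node(8,5) S=140.8728 payoff=0.0000 vs cont=0.0000 → 0.0000 [wait]  node(8,6) S=182.3332 payoff=0.0000 vs cont=0.0000 → 0.0000 [wait]  node(8,7) S=235.9959 payoff=0.0000 vs cont=0.0000 → 0.0000 [wait]  node(8,8) S=305.4520 payoff=0.0000 vs cont=0.0000 → 0.0000 [wait]  ⇒ S*(8)=64.9698
t_7: node(7,0) S=44.1218 payoff=69.9282 vs cont=69.5959 → 69.9282 [stop]  node(7,1) S=57.1073 payoff=56.9427 vs cont=56.7256 → 56.9427 [stop]  node(7,2) S=73.9147 payoff=40.1353 vs cont=40.0776 → 40.1353 [stop]  node(7,3) S=95.6686 payoff=18.3814 vs cont=20.6529 → 20.6529 [wait]  node(7,4) S=123.8249 payoff=0.0000 vs cont=5.3322 → 5.3322 [wait]  node(7,5) S=160.2679 payoff=0.0000 vs cont=0.0000 → 0.0000 [wait]  node(7,6) S=207.4365 payoff=0.0000 vs cont=0.0000 → 0.0000 [wait]  node(7,7) S=268.4873 payoff=0.0000 vs cont=0.0000 → 0.0000 [wait]  ⇒ S*(7)=73.9147
t_6: node(6,0) S=50.1964 payoff=63.8536 vs cont=63.5752 → 63.8536 [stop]  node(6,1) S=64.9698 payoff=49.0802 vs cont=48.9329 → 49.0802 [stop]  node(6,2) S=84.0911 payoff=29.9589 vs cont=31.0150 → 31.0150 [wait]  node(6,3) S=108.8400 payoff=5.2100 vs cont=13.5500 → 13.5500 [wait]  node(6,4) S=140.8728 payoff=0.0000 vs cont=2.8719 → 2.8719 [wait]  node(6,5) S=182.3332 payoff=0.0000 vs cont=0.0000 → 0.0000 [wait]  node(6,6) S=235.9959 payoff=0.0000 vs cont=0.0000 → 0.0000 [wait]  ⇒ S*(6)=64.9698
t_5: node(5,0) S=57.1073 payoff=56.9427 vs cont=56.7256 → 56.9427 [stop]  node(5,1) S=73.9147 payoff=40.1353 vs cont=40.5480 → 40.5480 [wait]  node(5,2) S=95.6686 payoff=18.3814 vs cont=22.8705 → 22.8705 [wait]  node(5,3) S=123.8249 payoff=0.0000 vs cont=8.6048 → 8.6048 [wait]  node(5,4) S=160.2679 payoff=0.0000 vs cont=1.5468 → 1.5468 [wait]  node(5,5) S=207.4365 payoff=0.0000 vs cont=0.0000 → 0.0000 [wait]  ⇒ S*(5)=57.1073
t_4: node(4,0) S=64.9698 payoff=49.0802 vs cont=49.1207 → 49.1207 [wait]  node(4,1) S=84.0911 payoff=29.9589 vs cont=32.2464 → 32.2464 [wait]  node(4,2) S=108.8400 payoff=5.2100 vs cont=16.2337 → 16.2337 [wait]  node(4,3) S=140.8728 payoff=0.0000 vs cont=5.3384 → 5.3384 [wait]  node(4,4) S=182.3332 payoff=0.0000 vs cont=0.8331 → 0.8331 [wait]  ⇒ S*(4)=-
t_3: node(3,0) S=73.9147 payoff=40.1353 vs cont=41.1302 → 41.1302 [wait]  node(3,1) S=95.6686 payoff=18.3814 vs cont=24.7550 → 24.7550 [wait]  node(3,2) S=123.8249 payoff=0.0000 vs cont=11.1726 → 11.1726 [wait]  node(3,3) S=160.2679 payoff=0.0000 vs cont=3.2543 → 3.2543 [wait]  ⇒ S*(3)=-
t_2: node(2,0) S=84.0911 payoff=29.9589 vs cont=33.4175 → 33.4175 [wait]  node(2,1) S=108.8400 payoff=5.2100 vs cont=18.4171 → 18.4171 [wait]  node(2,2) S=140.8728 payoff=0.0000 vs cont=7.4984 → 7.4984 [wait]  ⇒ S*(2)=-
t_1: node(1,0) S=95.6686 payoff=18.3814 vs cont=26.3793 → 26.3793 [wait]  node(1,1) S=123.8249 payoff=0.0000 vs cont=13.3316 → 13.3316 [wait]  ⇒ S*(1)=-
t_0: node(0,0) S=108.8400 payoff=5.2100 vs cont=20.2744 → 20.2744 [wait]  ⇒ S*(0)=-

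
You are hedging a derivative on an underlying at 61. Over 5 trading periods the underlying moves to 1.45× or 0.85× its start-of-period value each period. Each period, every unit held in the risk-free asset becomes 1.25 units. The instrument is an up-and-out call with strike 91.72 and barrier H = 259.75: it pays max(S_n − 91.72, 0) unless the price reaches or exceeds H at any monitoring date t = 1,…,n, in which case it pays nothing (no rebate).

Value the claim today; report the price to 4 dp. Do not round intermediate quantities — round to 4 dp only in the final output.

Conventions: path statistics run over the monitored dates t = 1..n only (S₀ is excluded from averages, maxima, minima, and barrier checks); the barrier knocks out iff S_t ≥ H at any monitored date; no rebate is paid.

price = 16.4651

Set p* = 0.6667 (from d < R < u); the path-dependent value is the discounted p*-expectation over all price paths.
Enumerate all 2^5 = 32 price paths (U = up ×1.45, D = down ×0.85); each path with k up-moves has probability p*^k·(1−p*)^(5−k).
DDDDD: M=51.8500, payoff=0.0000, prob=0.004115
UDDDD: M=88.4500, payoff=0.0000, prob=0.008230
DUDDD: M=75.1825, payoff=0.0000, prob=0.008230
UUDDD: M=128.2525, payoff=0.0000, prob=0.016461
DDUDD: M=63.9051, payoff=0.0000, prob=0.008230
UDUDD: M=109.0146, payoff=0.0000, prob=0.016461
DUUDD: M=109.0146, payoff=0.0000, prob=0.016461
UUUDD: M=185.9661, payoff=42.6405, prob=0.032922
DDDUD: M=54.3194, payoff=0.0000, prob=0.008230
UDDUD: M=92.6624, payoff=0.0000, prob=0.016461
DUDUD: M=92.6624, payoff=0.0000, prob=0.016461
UUDUD: M=158.0712, payoff=42.6405, prob=0.032922
DDUUD: M=92.6624, payoff=0.0000, prob=0.016461
UDUUD: M=158.0712, payoff=42.6405, prob=0.032922
DUUUD: M=158.0712, payoff=42.6405, prob=0.032922
UUUUD: M=269.6509, payoff=0.0000, prob=0.065844
DDDDU: M=51.8500, payoff=0.0000, prob=0.008230
UDDDU: M=88.4500, payoff=0.0000, prob=0.016461
DUDDU: M=78.7631, payoff=0.0000, prob=0.016461
UUDDU: M=134.3605, payoff=42.6405, prob=0.032922
DDUDU: M=78.7631, payoff=0.0000, prob=0.016461
UDUDU: M=134.3605, payoff=42.6405, prob=0.032922
DUUDU: M=134.3605, payoff=42.6405, prob=0.032922
UUUDU: M=229.2032, payoff=137.4832, prob=0.065844
DDDUU: M=78.7631, payoff=0.0000, prob=0.016461
UDDUU: M=134.3605, payoff=42.6405, prob=0.032922
DUDUU: M=134.3605, payoff=42.6405, prob=0.032922
UUDUU: M=229.2032, payoff=137.4832, prob=0.065844
DDUUU: M=134.3605, payoff=42.6405, prob=0.032922
UDUUU: M=229.2032, payoff=137.4832, prob=0.065844
DUUUU: M=229.2032, payoff=137.4832, prob=0.065844
UUUUU: M=390.9938, payoff=0.0000, prob=0.131687
Price = Σ prob·payoff / R^5 = 50.247613 / 3.051758 = 16.4651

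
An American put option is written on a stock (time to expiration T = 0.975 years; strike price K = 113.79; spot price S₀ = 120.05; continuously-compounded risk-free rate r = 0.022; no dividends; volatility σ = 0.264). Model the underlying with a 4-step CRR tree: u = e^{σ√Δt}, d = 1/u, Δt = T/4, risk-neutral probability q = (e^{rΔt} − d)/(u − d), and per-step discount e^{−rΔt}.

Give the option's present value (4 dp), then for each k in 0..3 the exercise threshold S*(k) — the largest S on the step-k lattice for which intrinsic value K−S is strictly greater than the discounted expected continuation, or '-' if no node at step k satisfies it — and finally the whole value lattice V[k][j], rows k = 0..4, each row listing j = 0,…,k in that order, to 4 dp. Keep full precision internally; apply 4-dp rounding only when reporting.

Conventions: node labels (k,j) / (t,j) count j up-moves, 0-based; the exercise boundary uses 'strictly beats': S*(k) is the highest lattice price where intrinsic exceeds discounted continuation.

Δt=0.24375  u=1.13922  d=0.87780  q=0.48803  discount=0.99465
step 4 (expiry): payoffs max(K−S,0) = 42.5147 21.2881 0.0000 0.0000 0.0000
step 3: (k=3,j=0): S=81.1979, K−S=32.5921, hold=31.9835 ⇒ V=32.5921 exercise | (k=3,j=1): S=105.3796, K−S=8.4104, hold=10.8406 ⇒ V=10.8406 continue | (k=3,j=2): S=136.7628, K−S=0.0000, hold=0.0000 ⇒ V=0.0000 continue | (k=3,j=3): S=177.4923, K−S=0.0000, hold=0.0000 ⇒ V=0.0000 continue  boundary S*=81.1979
step 2: (k=2,j=0): S=92.5019, K−S=21.2881, hold=21.8592 ⇒ V=21.8592 continue | (k=2,j=1): S=120.0500, K−S=0.0000, hold=5.5204 ⇒ V=5.5204 continue | (k=2,j=2): S=155.8022, K−S=0.0000, hold=0.0000 ⇒ V=0.0000 continue  boundary S*=-
step 1: (k=1,j=0): S=105.3796, K−S=8.4104, hold=13.8111 ⇒ V=13.8111 continue | (k=1,j=1): S=136.7628, K−S=0.0000, hold=2.8112 ⇒ V=2.8112 continue  boundary S*=-
step 0: (k=0,j=0): S=120.0500, K−S=0.0000, hold=8.3977 ⇒ V=8.3977 continue  boundary S*=-

price = 8.3977
boundary = - - - 81.1979
tree:
8.3977
13.8111 2.8112
21.8592 5.5204 0.0000
32.5921 10.8406 0.0000 0.0000
42.5147 21.2881 0.0000 0.0000 0.0000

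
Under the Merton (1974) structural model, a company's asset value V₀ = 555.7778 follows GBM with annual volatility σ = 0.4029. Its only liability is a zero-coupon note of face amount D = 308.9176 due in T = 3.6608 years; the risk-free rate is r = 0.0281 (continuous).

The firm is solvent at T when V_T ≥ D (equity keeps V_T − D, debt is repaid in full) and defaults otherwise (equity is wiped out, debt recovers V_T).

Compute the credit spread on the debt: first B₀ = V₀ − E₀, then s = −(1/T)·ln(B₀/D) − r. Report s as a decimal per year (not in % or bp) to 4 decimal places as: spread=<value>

Equity is a call on the firm's assets struck at D = 308.9176:
d₁ = [ln(V₀/D) + (r + σ²/2)T] / (σ√T)
   = [ln(555.7778/308.9176) + (0.0281 + 0.5·0.4029²)·3.6608] / (0.4029·√3.6608)
   = [0.587294 + 0.399994] / 0.770877 = 1.280733
d₂ = d₁ − σ√T = 1.280733 − 0.770877 = 0.509856
N(d₁) = 0.899856,  N(d₂) = 0.694924,  e^(−rT) = 0.902246
E₀ = V₀·N(d₁) − D·e^(−rT)·N(d₂)
   = 555.7778·0.899856 − 308.9176·0.902246·0.694924 = 306.431309
B₀ = V₀ − E₀ = 555.7778 − 306.431309 = 249.346491
spread = −(1/T)·ln(B₀/D) − r = −(1/3.6608)·ln(249.346491/308.9176) − 0.0281 = 0.03042030

spread=0.0304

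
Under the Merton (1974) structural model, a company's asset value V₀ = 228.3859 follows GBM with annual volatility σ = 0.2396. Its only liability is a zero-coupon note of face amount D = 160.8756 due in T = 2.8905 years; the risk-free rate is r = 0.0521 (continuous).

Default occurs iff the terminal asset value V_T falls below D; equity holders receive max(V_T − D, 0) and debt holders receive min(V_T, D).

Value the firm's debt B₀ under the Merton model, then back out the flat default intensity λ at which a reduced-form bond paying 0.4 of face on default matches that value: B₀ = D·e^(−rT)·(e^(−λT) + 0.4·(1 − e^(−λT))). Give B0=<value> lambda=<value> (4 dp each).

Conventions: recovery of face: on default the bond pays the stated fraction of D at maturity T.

Apply the equity-as-call identities (strike 160.8756, horizon 2.8905 years):
d₁ = [ln(V₀/D) + (r + σ²/2)T] / (σ√T)
   = [ln(228.3859/160.8756) + (0.0521 + 0.5·0.2396²)·2.8905] / (0.2396·√2.8905)
   = [0.350405 + 0.233564] / 0.407355 = 1.433563
d₂ = d₁ − σ√T = 1.433563 − 0.407355 = 1.026208
N(d₁) = 0.924152,  N(d₂) = 0.847603,  e^(−rT) = 0.860196
E₀ = V₀·N(d₁) − D·e^(−rT)·N(d₂)
   = 228.3859·0.924152 − 160.8756·0.860196·0.847603 = 93.767995
B₀ = V₀ − E₀ = 228.3859 − 93.767995 = 134.617905
e^(−λT) = (B₀·e^(rT)/D − 0.4)/(1 − 0.4) = (134.6179·1.162526/160.8756 − 0.4)/0.6 = 0.95463557
λ = −ln(0.95463557)/2.8905 = 0.016061

B0=134.6179 lambda=0.0161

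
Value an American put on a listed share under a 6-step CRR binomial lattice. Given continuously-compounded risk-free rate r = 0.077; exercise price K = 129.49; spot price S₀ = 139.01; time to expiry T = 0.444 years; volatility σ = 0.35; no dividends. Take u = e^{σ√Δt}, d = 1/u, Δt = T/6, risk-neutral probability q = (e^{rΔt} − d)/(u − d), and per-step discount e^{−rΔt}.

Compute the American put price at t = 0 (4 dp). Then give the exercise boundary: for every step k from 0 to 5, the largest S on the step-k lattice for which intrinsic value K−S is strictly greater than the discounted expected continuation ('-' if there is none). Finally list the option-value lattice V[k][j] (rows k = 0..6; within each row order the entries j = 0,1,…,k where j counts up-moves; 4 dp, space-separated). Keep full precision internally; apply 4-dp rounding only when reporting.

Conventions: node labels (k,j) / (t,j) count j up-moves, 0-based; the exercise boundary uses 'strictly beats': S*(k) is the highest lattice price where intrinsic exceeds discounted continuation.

price = 7.0900
boundary = - - - 104.4716 94.9836 104.4716
tree:
7.0900
11.1997 3.1608
17.1015 5.5683 0.8477
25.0184 9.5709 1.7263 0.0000
34.5064 15.8883 3.5158 0.0000 0.0000
43.1326 25.0184 7.1604 0.0000 0.0000 0.0000
50.9754 34.5064 14.5827 0.0000 0.0000 0.0000 0.0000

params: Δt=0.07400 u=1.09989 d=0.90918 q=0.50618 e^(-rΔt)=0.99432
t_6 payoffs: 50.9754 34.5064 14.5827 0.0000 0.0000 0.0000 0.0000
t_5: node(5,0) S=86.3574 payoff=43.1326 vs cont=42.3969 → 43.1326 [stop]  node(5,1) S=104.4716 payoff=25.0184 vs cont=24.2827 → 25.0184 [stop]  node(5,2) S=126.3854 payoff=3.1046 vs cont=7.1604 → 7.1604 [wait]  node(5,3) S=152.8957 payoff=0.0000 vs cont=0.0000 → 0.0000 [wait]  node(5,4) S=184.9669 payoff=0.0000 vs cont=0.0000 → 0.0000 [wait]  node(5,5) S=223.7652 payoff=0.0000 vs cont=0.0000 → 0.0000 [wait]  ⇒ S*(5)=104.4716
t_4: node(4,0) S=94.9836 payoff=34.5064 vs cont=33.7706 → 34.5064 [stop]  node(4,1) S=114.9073 payoff=14.5827 vs cont=15.8883 → 15.8883 [wait]  node(4,2) S=139.0100 payoff=0.0000 vs cont=3.5158 → 3.5158 [wait]  node(4,3) S=168.1685 payoff=0.0000 vs cont=0.0000 → 0.0000 [wait]  node(4,4) S=203.4432 payoff=0.0000 vs cont=0.0000 → 0.0000 [wait]  ⇒ S*(4)=94.9836
t_3: node(3,0) S=104.4716 payoff=25.0184 vs cont=24.9398 → 25.0184 [stop]  node(3,1) S=126.3854 payoff=3.1046 vs cont=9.5709 → 9.5709 [wait]  node(3,2) S=152.8957 payoff=0.0000 vs cont=1.7263 → 1.7263 [wait]  node(3,3) S=184.9669 payoff=0.0000 vs cont=0.0000 → 0.0000 [wait]  ⇒ S*(3)=104.4716
t_2: node(2,0) S=114.9073 payoff=14.5827 vs cont=17.1015 → 17.1015 [wait]  node(2,1) S=139.0100 payoff=0.0000 vs cont=5.5683 → 5.5683 [wait]  node(2,2) S=168.1685 payoff=0.0000 vs cont=0.8477 → 0.8477 [wait]  ⇒ S*(2)=-
t_1: node(1,0) S=126.3854 payoff=3.1046 vs cont=11.1997 → 11.1997 [wait]  node(1,1) S=152.8957 payoff=0.0000 vs cont=3.1608 → 3.1608 [wait]  ⇒ S*(1)=-
t_0: node(0,0) S=139.0100 payoff=0.0000 vs cont=7.0900 → 7.0900 [wait]  ⇒ S*(0)=-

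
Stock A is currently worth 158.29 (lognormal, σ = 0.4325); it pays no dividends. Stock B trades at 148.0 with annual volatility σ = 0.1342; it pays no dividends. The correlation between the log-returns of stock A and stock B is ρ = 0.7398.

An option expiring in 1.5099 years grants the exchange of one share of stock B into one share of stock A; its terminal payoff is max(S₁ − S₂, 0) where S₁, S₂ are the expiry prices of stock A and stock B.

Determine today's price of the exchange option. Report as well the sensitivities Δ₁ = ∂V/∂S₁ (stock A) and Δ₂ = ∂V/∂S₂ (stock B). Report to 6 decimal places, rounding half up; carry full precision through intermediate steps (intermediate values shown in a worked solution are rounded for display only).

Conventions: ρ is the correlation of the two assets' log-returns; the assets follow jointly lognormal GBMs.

σ_eff = √(σ₁² + σ₂² − 2ρσ₁σ₂) = √(0.4325² + 0.1342² − 2·0.7398·0.4325·0.1342) = 0.345236
d₁ = (ln(S₁/S₂) + (q₂ − q₁ + σ_eff²/2)T) / (σ_eff√T) = (ln(158.29/148.0) + (0.0 − 0.0 + 0.059594)·1.5099) / 0.424219 = 0.370557
d₂ = d₁ − σ_eff√T = 0.370557 − 0.424219 = -0.053662
N(d₁) = 0.644516,  N(d₂) = 0.478602
V = S₁·e^{−q₁T}·N(d₁) − S₂·e^{−q₂T}·N(d₂) = 102.020485 − 70.833158 = 31.187327
Key observation: pricing in stock B-units makes this a unit-strike call on the ratio S₁/S₂ — the risk-free rate cancels and cannot affect the value.
Δ₁ = e^{−q₁T}·N(d₁) = 0.644516;  Δ₂ = −e^{−q₂T}·N(d₂) = -0.478602

exchange price = 31.187327
Δ1 = 0.644516
Δ2 = -0.478602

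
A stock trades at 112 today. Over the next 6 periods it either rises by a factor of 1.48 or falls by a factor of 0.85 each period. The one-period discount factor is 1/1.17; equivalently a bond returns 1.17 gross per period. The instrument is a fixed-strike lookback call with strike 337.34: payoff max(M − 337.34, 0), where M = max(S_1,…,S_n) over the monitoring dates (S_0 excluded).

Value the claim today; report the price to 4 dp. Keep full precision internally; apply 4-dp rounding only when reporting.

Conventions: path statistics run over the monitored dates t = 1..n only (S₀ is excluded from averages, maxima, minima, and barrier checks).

price = 27.1865

No-arbitrage gives p* = (R−d)/(u−d) = 0.5079: enumerate every path, weight its payoff by its p*-probability, and discount by R^6.
Enumerate all 2^6 = 64 price paths (U = up ×1.48, D = down ×0.85); each path with k up-moves has probability p*^k·(1−p*)^(6−k).
DDDDDD: M=95.2000, payoff=0.0000, prob=0.014195
UDDDDD: M=165.7600, payoff=0.0000, prob=0.014653
DUDDDD: M=140.8960, payoff=0.0000, prob=0.014653
UUDDDD: M=245.3248, payoff=0.0000, prob=0.015125
DDUDDD: M=119.7616, payoff=0.0000, prob=0.014653
UDUDDD: M=208.5261, payoff=0.0000, prob=0.015125
DUUDDD: M=208.5261, payoff=0.0000, prob=0.015125
UUUDDD: M=363.0807, payoff=25.7407, prob=0.015613
DDDUDD: M=101.7974, payoff=0.0000, prob=0.014653
UDDUDD: M=177.2472, payoff=0.0000, prob=0.015125
DUDUDD: M=177.2472, payoff=0.0000, prob=0.015125
UUDUDD: M=308.6186, payoff=0.0000, prob=0.015613
DDUUDD: M=177.2472, payoff=0.0000, prob=0.015125
UDUUDD: M=308.6186, payoff=0.0000, prob=0.015613
DUUUDD: M=308.6186, payoff=0.0000, prob=0.015613
UUUUDD: M=537.3594, payoff=200.0194, prob=0.016117
DDDDUD: M=95.2000, payoff=0.0000, prob=0.014653
UDDDUD: M=165.7600, payoff=0.0000, prob=0.015125
DUDDUD: M=150.6601, payoff=0.0000, prob=0.015125
UUDDUD: M=262.3258, payoff=0.0000, prob=0.015613
DDUDUD: M=150.6601, payoff=0.0000, prob=0.015125
UDUDUD: M=262.3258, payoff=0.0000, prob=0.015613
DUUDUD: M=262.3258, payoff=0.0000, prob=0.015613
UUUDUD: M=456.7555, payoff=119.4155, prob=0.016117
DDDUUD: M=150.6601, payoff=0.0000, prob=0.015125
UDDUUD: M=262.3258, payoff=0.0000, prob=0.015613
DUDUUD: M=262.3258, payoff=0.0000, prob=0.015613
UUDUUD: M=456.7555, payoff=119.4155, prob=0.016117
DDUUUD: M=262.3258, payoff=0.0000, prob=0.015613
UDUUUD: M=456.7555, payoff=119.4155, prob=0.016117
DUUUUD: M=456.7555, payoff=119.4155, prob=0.016117
UUUUUD: M=795.2920, payoff=457.9520, prob=0.016637
DDDDDU: M=95.2000, payoff=0.0000, prob=0.014653
UDDDDU: M=165.7600, payoff=0.0000, prob=0.015125
DUDDDU: M=140.8960, payoff=0.0000, prob=0.015125
UUDDDU: M=245.3248, payoff=0.0000, prob=0.015613
DDUDDU: M=128.0611, payoff=0.0000, prob=0.015125
UDUDDU: M=222.9769, payoff=0.0000, prob=0.015613
DUUDDU: M=222.9769, payoff=0.0000, prob=0.015613
UUUDDU: M=388.2422, payoff=50.9022, prob=0.016117
DDDUDU: M=128.0611, payoff=0.0000, prob=0.015125
UDDUDU: M=222.9769, payoff=0.0000, prob=0.015613
DUDUDU: M=222.9769, payoff=0.0000, prob=0.015613
UUDUDU: M=388.2422, payoff=50.9022, prob=0.016117
DDUUDU: M=222.9769, payoff=0.0000, prob=0.015613
UDUUDU: M=388.2422, payoff=50.9022, prob=0.016117
DUUUDU: M=388.2422, payoff=50.9022, prob=0.016117
UUUUDU: M=675.9982, payoff=338.6582, prob=0.016637
DDDDUU: M=128.0611, payoff=0.0000, prob=0.015125
UDDDUU: M=222.9769, payoff=0.0000, prob=0.015613
DUDDUU: M=222.9769, payoff=0.0000, prob=0.015613
UUDDUU: M=388.2422, payoff=50.9022, prob=0.016117
DDUDUU: M=222.9769, payoff=0.0000, prob=0.015613
UDUDUU: M=388.2422, payoff=50.9022, prob=0.016117
DUUDUU: M=388.2422, payoff=50.9022, prob=0.016117
UUUDUU: M=675.9982, payoff=338.6582, prob=0.016637
DDDUUU: M=222.9769, payoff=0.0000, prob=0.015613
UDDUUU: M=388.2422, payoff=50.9022, prob=0.016117
DUDUUU: M=388.2422, payoff=50.9022, prob=0.016117
UUDUUU: M=675.9982, payoff=338.6582, prob=0.016637
DDUUUU: M=388.2422, payoff=50.9022, prob=0.016117
UDUUUU: M=675.9982, payoff=338.6582, prob=0.016637
DUUUUU: M=675.9982, payoff=338.6582, prob=0.016637
UUUUUU: M=1177.0321, payoff=839.6921, prob=0.017173
Price = Σ prob·payoff / R^6 = 69.737861 / 2.565164 = 27.1865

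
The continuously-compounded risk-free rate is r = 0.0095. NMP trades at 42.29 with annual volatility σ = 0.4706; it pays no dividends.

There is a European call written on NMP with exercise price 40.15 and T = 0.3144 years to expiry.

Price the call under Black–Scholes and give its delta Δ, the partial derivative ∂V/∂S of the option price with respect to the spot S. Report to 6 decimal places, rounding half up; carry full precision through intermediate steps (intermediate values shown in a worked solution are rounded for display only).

price = 5.542900
Δ = 0.633090

σ√T = 0.4706·√0.3144 = 0.263872
d₁ = (ln(S/K) + (r+σ²/2)T) / (σ√T) = (ln(42.29/40.15) + (0.0095+0.4706²/2)·0.3144) / 0.263872 = (0.051928 + 0.037801) / 0.263872 = 0.340048
d₂ = d₁ − σ√T = 0.340048 − 0.263872 = 0.076176
e^{−rT} = 0.997018
N(d₁) = 0.633090,  N(d₂) = 0.530361
Call price V = S·N(d₁) − K·e^{−rT}·N(d₂) = 26.773373 − 21.230473 = 5.542900
Δ = N(d₁) = 0.633090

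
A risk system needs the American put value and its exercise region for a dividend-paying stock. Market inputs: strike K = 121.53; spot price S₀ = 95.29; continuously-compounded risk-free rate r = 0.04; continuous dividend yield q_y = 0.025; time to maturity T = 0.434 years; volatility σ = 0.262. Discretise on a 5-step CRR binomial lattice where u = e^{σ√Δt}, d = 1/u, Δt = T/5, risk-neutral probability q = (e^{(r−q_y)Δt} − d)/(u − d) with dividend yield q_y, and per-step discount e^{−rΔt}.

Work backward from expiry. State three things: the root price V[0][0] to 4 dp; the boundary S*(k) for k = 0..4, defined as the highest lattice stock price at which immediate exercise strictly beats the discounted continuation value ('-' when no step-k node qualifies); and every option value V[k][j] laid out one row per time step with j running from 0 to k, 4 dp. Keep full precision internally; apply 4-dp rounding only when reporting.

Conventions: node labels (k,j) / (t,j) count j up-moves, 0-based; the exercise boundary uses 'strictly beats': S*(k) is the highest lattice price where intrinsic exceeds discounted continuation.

price = 26.3725
boundary = - 88.2113 95.2900 102.9368 111.1972
tree:
26.3725
33.3187 19.3054
39.8716 26.2400 12.2002
45.9377 33.3187 18.5932 5.6101
51.5531 39.8716 26.2400 10.3328 0.7176
56.7514 45.9377 33.3187 18.5932 1.4096 0.0000

Δt=0.08680, u=1.08025, d=0.92571, q=0.48914, disc=e^(-rΔt)=0.99653
k=5 terminal: V=max(K-S,0) → 56.7514 45.9377 33.3187 18.5932 1.4096 0.0000
k=4: j=0 S=69.9769 intr=51.5531 cont=51.2836 V=51.5531[EX]; j=1 S=81.6584 intr=39.8716 cont=39.6274 V=39.8716[EX]; j=2 S=95.2900 intr=26.2400 cont=26.0253 V=26.2400[EX]; j=3 S=111.1972 intr=10.3328 cont=10.1526 V=10.3328[EX]; j=4 S=129.7598 intr=0.0000 cont=0.7176 V=0.7176[hold]  S*(4)=111.1972
k=3: j=0 S=75.5923 intr=45.9377 cont=45.6803 V=45.9377[EX]; j=1 S=88.2113 intr=33.3187 cont=33.0887 V=33.3187[EX]; j=2 S=102.9368 intr=18.5932 cont=18.3951 V=18.5932[EX]; j=3 S=120.1204 intr=1.4096 cont=5.6101 V=5.6101[hold]  S*(3)=102.9368
k=2: j=0 S=81.6584 intr=39.8716 cont=39.6274 V=39.8716[EX]; j=1 S=95.2900 intr=26.2400 cont=26.0253 V=26.2400[EX]; j=2 S=111.1972 intr=10.3328 cont=12.2002 V=12.2002[hold]  S*(2)=95.2900
k=1: j=0 S=88.2113 intr=33.3187 cont=33.0887 V=33.3187[EX]; j=1 S=102.9368 intr=18.5932 cont=19.3054 V=19.3054[hold]  S*(1)=88.2113
k=0: j=0 S=95.2900 intr=26.2400 cont=26.3725 V=26.3725[hold]  S*(0)=-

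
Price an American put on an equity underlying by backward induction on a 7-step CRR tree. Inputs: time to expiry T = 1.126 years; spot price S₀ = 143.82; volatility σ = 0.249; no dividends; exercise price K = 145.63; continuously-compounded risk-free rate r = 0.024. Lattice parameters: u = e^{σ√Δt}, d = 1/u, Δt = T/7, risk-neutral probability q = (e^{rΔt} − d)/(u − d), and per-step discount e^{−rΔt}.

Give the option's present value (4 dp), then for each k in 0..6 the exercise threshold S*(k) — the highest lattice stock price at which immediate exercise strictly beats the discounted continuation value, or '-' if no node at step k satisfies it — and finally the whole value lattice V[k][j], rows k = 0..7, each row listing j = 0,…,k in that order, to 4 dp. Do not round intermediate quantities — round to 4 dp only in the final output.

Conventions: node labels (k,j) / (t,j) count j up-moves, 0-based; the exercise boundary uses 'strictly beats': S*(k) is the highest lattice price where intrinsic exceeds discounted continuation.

params: Δt=0.16086 u=1.10502 d=0.90496 q=0.49439 e^(-rΔt)=0.99615
t_7 payoffs: 74.1443 58.3405 39.0428 15.4789 0.0000 0.0000 0.0000 0.0000
t_6: node(6,0) S=78.9934 payoff=66.6366 vs cont=66.0755 → 66.6366 [stop]  node(6,1) S=96.4570 payoff=49.1730 vs cont=48.6119 → 49.1730 [stop]  node(6,2) S=117.7813 payoff=27.8487 vs cont=27.2876 → 27.8487 [stop]  node(6,3) S=143.8200 payoff=1.8100 vs cont=7.7962 → 7.7962 [wait]  node(6,4) S=175.6152 payoff=0.0000 vs cont=0.0000 → 0.0000 [wait]  node(6,5) S=214.4396 payoff=0.0000 vs cont=0.0000 → 0.0000 [wait]  node(6,6) S=261.8472 payoff=0.0000 vs cont=0.0000 → 0.0000 [wait]  ⇒ S*(6)=117.7813
t_5: node(5,0) S=87.2895 payoff=58.3405 vs cont=57.7794 → 58.3405 [stop]  node(5,1) S=106.5872 payoff=39.0428 vs cont=38.4817 → 39.0428 [stop]  node(5,2) S=130.1511 payoff=15.4789 vs cont=17.8659 → 17.8659 [wait]  node(5,3) S=158.9245 payoff=0.0000 vs cont=3.9266 → 3.9266 [wait]  node(5,4) S=194.0589 payoff=0.0000 vs cont=0.0000 → 0.0000 [wait]  node(5,5) S=236.9608 payoff=0.0000 vs cont=0.0000 → 0.0000 [wait]  ⇒ S*(5)=106.5872
t_4: node(4,0) S=96.4570 payoff=49.1730 vs cont=48.6119 → 49.1730 [stop]  node(4,1) S=117.7813 payoff=27.8487 vs cont=28.4631 → 28.4631 [wait]  node(4,2) S=143.8200 payoff=1.8100 vs cont=10.9322 → 10.9322 [wait]  node(4,3) S=175.6152 payoff=0.0000 vs cont=1.9777 → 1.9777 [wait]  node(4,4) S=214.4396 payoff=0.0000 vs cont=0.0000 → 0.0000 [wait]  ⇒ S*(4)=96.4570
t_3: node(3,0) S=106.5872 payoff=39.0428 vs cont=38.7843 → 39.0428 [stop]  node(3,1) S=130.1511 payoff=15.4789 vs cont=19.7197 → 19.7197 [wait]  node(3,2) S=158.9245 payoff=0.0000 vs cont=6.4801 → 6.4801 [wait]  node(3,3) S=194.0589 payoff=0.0000 vs cont=0.9961 → 0.9961 [wait]  ⇒ S*(3)=106.5872
t_2: node(2,0) S=117.7813 payoff=27.8487 vs cont=29.3761 → 29.3761 [wait]  node(2,1) S=143.8200 payoff=1.8100 vs cont=13.1235 → 13.1235 [wait]  node(2,2) S=175.6152 payoff=0.0000 vs cont=3.7544 → 3.7544 [wait]  ⇒ S*(2)=-
t_1: node(1,0) S=130.1511 payoff=15.4789 vs cont=21.2588 → 21.2588 [wait]  node(1,1) S=158.9245 payoff=0.0000 vs cont=8.4588 → 8.4588 [wait]  ⇒ S*(1)=-
t_0: node(0,0) S=143.8200 payoff=1.8100 vs cont=14.8731 → 14.8731 [wait]  ⇒ S*(0)=-

price = 14.8731
boundary = - - - 106.5872 96.4570 106.5872 117.7813
tree:
14.8731
21.2588 8.4588
29.3761 13.1235 3.7544
39.0428 19.7197 6.4801 0.9961
49.1730 28.4631 10.9322 1.9777 0.0000
58.3405 39.0428 17.8659 3.9266 0.0000 0.0000
66.6366 49.1730 27.8487 7.7962 0.0000 0.0000 0.0000
74.1443 58.3405 39.0428 15.4789 0.0000 0.0000 0.0000 0.0000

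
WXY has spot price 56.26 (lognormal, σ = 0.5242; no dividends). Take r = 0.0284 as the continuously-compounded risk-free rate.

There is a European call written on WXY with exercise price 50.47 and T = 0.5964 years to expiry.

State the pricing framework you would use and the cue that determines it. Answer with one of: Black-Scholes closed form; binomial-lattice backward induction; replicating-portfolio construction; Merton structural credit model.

Key observation: the strike-50.47 call on WXY is European-exercise on a continuously-modelled lognormal underlying, so its value is a single closed-form evaluation.

framework: Black-Scholes closed form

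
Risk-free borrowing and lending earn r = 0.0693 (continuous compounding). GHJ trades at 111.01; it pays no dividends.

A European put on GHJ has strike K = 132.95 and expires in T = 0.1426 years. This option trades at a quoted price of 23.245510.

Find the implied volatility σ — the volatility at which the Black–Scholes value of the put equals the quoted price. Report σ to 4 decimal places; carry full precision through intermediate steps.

At σ = 0.5275 the Black–Scholes value reproduces the quote:
σ√T = 0.5275·√0.1426 = 0.199197
d₁ = (ln(S/K) + (r+σ²/2)T) / (σ√T) = (ln(111.01/132.95) + (0.0693+0.5275²/2)·0.1426) / 0.199197 = (-0.180353 + 0.029722) / 0.199197 = -0.756192
d₂ = d₁ − σ√T = -0.756192 − 0.199197 = -0.955389
e^{−rT} = 0.990166
N(−d₁) = 0.775233,  N(−d₂) = 0.830309
V = K·e^{−rT}·N(−d₂) − S·N(−d₁) = 109.304120 − 86.058610 = 23.245510 (matching the quote); vega is positive throughout, so no other σ reproduces this price

sigma = 0.5275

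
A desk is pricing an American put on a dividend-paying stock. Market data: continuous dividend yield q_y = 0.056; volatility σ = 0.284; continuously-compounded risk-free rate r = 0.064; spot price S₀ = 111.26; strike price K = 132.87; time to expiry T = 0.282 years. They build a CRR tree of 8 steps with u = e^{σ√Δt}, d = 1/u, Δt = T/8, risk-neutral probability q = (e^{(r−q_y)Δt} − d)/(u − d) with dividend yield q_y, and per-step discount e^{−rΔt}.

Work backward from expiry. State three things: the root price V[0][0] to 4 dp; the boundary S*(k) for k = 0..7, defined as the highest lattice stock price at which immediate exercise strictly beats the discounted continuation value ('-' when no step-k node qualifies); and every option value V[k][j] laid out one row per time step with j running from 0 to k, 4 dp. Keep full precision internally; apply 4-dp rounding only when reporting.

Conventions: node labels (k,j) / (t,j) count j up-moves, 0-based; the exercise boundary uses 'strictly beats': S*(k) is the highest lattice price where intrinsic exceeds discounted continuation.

params: Δt=0.03525 u=1.05477 d=0.94808 q=0.48932 e^(-rΔt)=0.99775
t_8 payoffs: 60.2455 52.0727 42.9801 32.8642 21.6100 9.0893 0.0000 0.0000 0.0000
t_7: node(7,0) S=76.6020 payoff=56.2680 vs cont=56.1197 → 56.2680 [stop]  node(7,1) S=85.2225 payoff=47.6475 vs cont=47.5162 → 47.6475 [stop]  node(7,2) S=94.8130 payoff=38.0570 vs cont=37.9445 → 38.0570 [stop]  node(7,3) S=105.4829 payoff=27.3871 vs cont=27.2957 → 27.3871 [stop]  node(7,4) S=117.3535 payoff=15.5165 vs cont=15.4485 → 15.5165 [stop]  node(7,5) S=130.5600 payoff=2.3100 vs cont=4.6313 → 4.6313 [wait]  node(7,6) S=145.2526 payoff=0.0000 vs cont=0.0000 → 0.0000 [wait]  node(7,7) S=161.5988 payoff=0.0000 vs cont=0.0000 → 0.0000 [wait]  ⇒ S*(7)=117.3535
t_6: node(6,0) S=80.7973 payoff=52.0727 vs cont=51.9326 → 52.0727 [stop]  node(6,1) S=89.8899 payoff=42.9801 vs cont=42.8579 → 42.9801 [stop]  node(6,2) S=100.0058 payoff=32.8642 vs cont=32.7620 → 32.8642 [stop]  node(6,3) S=111.2600 payoff=21.6100 vs cont=21.5300 → 21.6100 [stop]  node(6,4) S=123.7807 payoff=9.0893 vs cont=10.1672 → 10.1672 [wait]  node(6,5) S=137.7105 payoff=0.0000 vs cont=2.3598 → 2.3598 [wait]  node(6,6) S=153.2079 payoff=0.0000 vs cont=0.0000 → 0.0000 [wait]  ⇒ S*(6)=111.2600
t_5: node(5,0) S=85.2225 payoff=47.6475 vs cont=47.5162 → 47.6475 [stop]  node(5,1) S=94.8130 payoff=38.0570 vs cont=37.9445 → 38.0570 [stop]  node(5,2) S=105.4829 payoff=27.3871 vs cont=27.2957 → 27.3871 [stop]  node(5,3) S=117.3535 payoff=15.5165 vs cont=15.9748 → 15.9748 [wait]  node(5,4) S=130.5600 payoff=2.3100 vs cont=6.3326 → 6.3326 [wait]  node(5,5) S=145.2526 payoff=0.0000 vs cont=1.2024 → 1.2024 [wait]  ⇒ S*(5)=105.4829
t_4: node(4,0) S=89.8899 payoff=42.9801 vs cont=42.8579 → 42.9801 [stop]  node(4,1) S=100.0058 payoff=32.8642 vs cont=32.7620 → 32.8642 [stop]  node(4,2) S=111.2600 payoff=21.6100 vs cont=21.7537 → 21.7537 [wait]  node(4,3) S=123.7807 payoff=9.0893 vs cont=11.2313 → 11.2313 [wait]  node(4,4) S=137.7105 payoff=0.0000 vs cont=3.8137 → 3.8137 [wait]  ⇒ S*(4)=100.0058
t_3: node(3,0) S=94.8130 payoff=38.0570 vs cont=37.9445 → 38.0570 [stop]  node(3,1) S=105.4829 payoff=27.3871 vs cont=27.3659 → 27.3871 [stop]  node(3,2) S=117.3535 payoff=15.5165 vs cont=16.5675 → 16.5675 [wait]  node(3,3) S=130.5600 payoff=2.3100 vs cont=7.5846 → 7.5846 [wait]  ⇒ S*(3)=105.4829
t_2: node(2,0) S=100.0058 payoff=32.8642 vs cont=32.7620 → 32.8642 [stop]  node(2,1) S=111.2600 payoff=21.6100 vs cont=22.0431 → 22.0431 [wait]  node(2,2) S=123.7807 payoff=9.0893 vs cont=12.1446 → 12.1446 [wait]  ⇒ S*(2)=100.0058
t_1: node(1,0) S=105.4829 payoff=27.3871 vs cont=27.5072 → 27.5072 [wait]  node(1,1) S=117.3535 payoff=15.5165 vs cont=17.1609 → 17.1609 [wait]  ⇒ S*(1)=-
t_0: node(0,0) S=111.2600 payoff=21.6100 vs cont=22.3940 → 22.3940 [wait]  ⇒ S*(0)=-

price = 22.3940
boundary = - - 100.0058 105.4829 100.0058 105.4829 111.2600 117.3535
tree:
22.3940
27.5072 17.1609
32.8642 22.0431 12.1446
38.0570 27.3871 16.5675 7.5846
42.9801 32.8642 21.7537 11.2313 3.8137
47.6475 38.0570 27.3871 15.9748 6.3326 1.2024
52.0727 42.9801 32.8642 21.6100 10.1672 2.3598 0.0000
56.2680 47.6475 38.0570 27.3871 15.5165 4.6313 0.0000 0.0000
60.2455 52.0727 42.9801 32.8642 21.6100 9.0893 0.0000 0.0000 0.0000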